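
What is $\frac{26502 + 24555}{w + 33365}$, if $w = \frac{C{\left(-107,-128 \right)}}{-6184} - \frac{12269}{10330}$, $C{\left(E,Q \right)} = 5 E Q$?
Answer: $\frac{407694740130}{266324619113} \approx 1.5308$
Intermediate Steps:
$C{\left(E,Q \right)} = 5 E Q$
$w = - \frac{97908737}{7985090}$ ($w = \frac{5 \left(-107\right) \left(-128\right)}{-6184} - \frac{12269}{10330} = 68480 \left(- \frac{1}{6184}\right) - \frac{12269}{10330} = - \frac{8560}{773} - \frac{12269}{10330} = - \frac{97908737}{7985090} \approx -12.261$)
$\frac{26502 + 24555}{w + 33365} = \frac{26502 + 24555}{- \frac{97908737}{7985090} + 33365} = \frac{51057}{\frac{266324619113}{7985090}} = 51057 \cdot \frac{7985090}{266324619113} = \frac{407694740130}{266324619113}$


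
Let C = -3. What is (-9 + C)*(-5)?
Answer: 60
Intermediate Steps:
(-9 + C)*(-5) = (-9 - 3)*(-5) = -12*(-5) = 60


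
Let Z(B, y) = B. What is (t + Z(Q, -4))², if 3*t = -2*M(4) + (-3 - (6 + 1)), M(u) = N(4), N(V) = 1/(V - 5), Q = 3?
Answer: ⅑ ≈ 0.11111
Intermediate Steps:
N(V) = 1/(-5 + V)
M(u) = -1 (M(u) = 1/(-5 + 4) = 1/(-1) = -1)
t = -8/3 (t = (-2*(-1) + (-3 - (6 + 1)))/3 = (2 + (-3 - 1*7))/3 = (2 + (-3 - 7))/3 = (2 - 10)/3 = (⅓)*(-8) = -8/3 ≈ -2.6667)
(t + Z(Q, -4))² = (-8/3 + 3)² = (⅓)² = ⅑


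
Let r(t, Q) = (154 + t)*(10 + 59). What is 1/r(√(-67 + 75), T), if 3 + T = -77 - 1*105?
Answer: 77/817926 - √2/817926 ≈ 9.2412e-5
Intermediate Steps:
T = -185 (T = -3 + (-77 - 1*105) = -3 + (-77 - 105) = -3 - 182 = -185)
r(t, Q) = 10626 + 69*t (r(t, Q) = (154 + t)*69 = 10626 + 69*t)
1/r(√(-67 + 75), T) = 1/(10626 + 69*√(-67 + 75)) = 1/(10626 + 69*√8) = 1/(10626 + 69*(2*√2)) = 1/(10626 + 138*√2)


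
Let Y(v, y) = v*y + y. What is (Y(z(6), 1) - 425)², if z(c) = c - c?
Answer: 179776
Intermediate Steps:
z(c) = 0 (z(c) = c - c = 0)
Y(v, y) = y + v*y
(Y(z(6), 1) - 425)² = (1*(1 + 0) - 425)² = (1*1 - 425)² = (1 - 425)² = (-424)² = 179776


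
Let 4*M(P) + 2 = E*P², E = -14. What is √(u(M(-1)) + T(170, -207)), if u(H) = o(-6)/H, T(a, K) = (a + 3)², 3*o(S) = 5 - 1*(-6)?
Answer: √1077411/6 ≈ 173.00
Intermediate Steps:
o(S) = 11/3 (o(S) = (5 - 1*(-6))/3 = (5 + 6)/3 = (⅓)*11 = 11/3)
T(a, K) = (3 + a)²
M(P) = -½ - 7*P²/2 (M(P) = -½ + (-14*P²)/4 = -½ - 7*P²/2)
u(H) = 11/(3*H)
√(u(M(-1)) + T(170, -207)) = √(11/(3*(-½ - 7/2*(-1)²)) + (3 + 170)²) = √(11/(3*(-½ - 7/2*1)) + 173²) = √(11/(3*(-½ - 7/2)) + 29929) = √((11/3)/(-4) + 29929) = √((11/3)*(-¼) + 29929) = √(-11/12 + 29929) = √(359137/12) = √1077411/6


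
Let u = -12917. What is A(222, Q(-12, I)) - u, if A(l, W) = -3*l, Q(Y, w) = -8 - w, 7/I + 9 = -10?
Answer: 12251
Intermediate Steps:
I = -7/19 (I = 7/(-9 - 10) = 7/(-19) = 7*(-1/19) = -7/19 ≈ -0.36842)
A(222, Q(-12, I)) - u = -3*222 - 1*(-12917) = -666 + 12917 = 12251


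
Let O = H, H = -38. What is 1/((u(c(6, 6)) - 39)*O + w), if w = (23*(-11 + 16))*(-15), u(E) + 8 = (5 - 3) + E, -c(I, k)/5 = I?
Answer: 1/1125 ≈ 0.00088889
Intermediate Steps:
c(I, k) = -5*I
u(E) = -6 + E (u(E) = -8 + ((5 - 3) + E) = -8 + (2 + E) = -6 + E)
O = -38
w = -1725 (w = (23*5)*(-15) = 115*(-15) = -1725)
1/((u(c(6, 6)) - 39)*O + w) = 1/(((-6 - 5*6) - 39)*(-38) - 1725) = 1/(((-6 - 30) - 39)*(-38) - 1725) = 1/((-36 - 39)*(-38) - 1725) = 1/(-75*(-38) - 1725) = 1/(2850 - 1725) = 1/1125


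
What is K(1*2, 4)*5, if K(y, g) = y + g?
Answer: 30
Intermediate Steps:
K(y, g) = g + y
K(1*2, 4)*5 = (4 + 1*2)*5 = (4 + 2)*5 = 6*5 = 30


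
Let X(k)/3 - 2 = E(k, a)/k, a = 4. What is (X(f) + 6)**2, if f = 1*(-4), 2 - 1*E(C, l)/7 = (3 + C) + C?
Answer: 9801/16 ≈ 612.56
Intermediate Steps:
E(C, l) = -7 - 14*C (E(C, l) = 14 - 7*((3 + C) + C) = 14 - 7*(3 + 2*C) = 14 + (-21 - 14*C) = -7 - 14*C)
f = -4
X(k) = 6 + 3*(-7 - 14*k)/k (X(k) = 6 + 3*((-7 - 14*k)/k) = 6 + 3*(-7 - 14*k)/k)
(X(f) + 6)**2 = ((-36 - 21/(-4)) + 6)**2 = ((-36 - 21*(-1/4)) + 6)**2 = ((-36 + 21/4) + 6)**2 = (-123/4 + 6)**2 = (-99/4)**2 = 9801/16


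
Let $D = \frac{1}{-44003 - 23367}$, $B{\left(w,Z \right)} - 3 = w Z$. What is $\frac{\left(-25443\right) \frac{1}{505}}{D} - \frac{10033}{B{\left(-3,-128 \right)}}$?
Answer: $\frac{132669932701}{39087} \approx 3.3942 \cdot 10^{6}$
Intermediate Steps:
$B{\left(w,Z \right)} = 3 + Z w$ ($B{\left(w,Z \right)} = 3 + w Z = 3 + Z w$)
$D = - \frac{1}{67370}$ ($D = \frac{1}{-67370} = - \frac{1}{67370} \approx -1.4843 \cdot 10^{-5}$)
$\frac{\left(-25443\right) \frac{1}{505}}{D} - \frac{10033}{B{\left(-3,-128 \right)}} = \frac{\left(-25443\right) \frac{1}{505}}{- \frac{1}{67370}} - \frac{10033}{3 - -384} = \left(-25443\right) \frac{1}{505} \left(-67370\right) - \frac{10033}{3 + 384} = \left(- \frac{25443}{505}\right) \left(-67370\right) - \frac{10033}{387} = \frac{342818982}{101} - \frac{10033}{387} = \frac{132669932701}{39087}$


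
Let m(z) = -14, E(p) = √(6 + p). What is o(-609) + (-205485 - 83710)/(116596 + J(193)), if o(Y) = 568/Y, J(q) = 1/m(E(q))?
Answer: -3392847394/994096887 ≈ -3.4130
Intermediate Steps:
J(q) = -1/14 (J(q) = 1/(-14) = -1/14)
o(-609) + (-205485 - 83710)/(116596 + J(193)) = 568/(-609) + (-205485 - 83710)/(116596 - 1/14) = 568*(-1/609) - 289195/1632343/14 = -568/609 - 289195*14/1632343 = -568/609 - 4048730/1632343 = -3392847394/994096887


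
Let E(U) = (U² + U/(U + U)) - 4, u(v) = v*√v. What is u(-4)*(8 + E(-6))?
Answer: -324*I ≈ -324.0*I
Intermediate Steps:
u(v) = v^(3/2)
E(U) = -7/2 + U² (E(U) = (U² + U/((2*U))) - 4 = (U² + (1/(2*U))*U) - 4 = (U² + ½) - 4 = (½ + U²) - 4 = -7/2 + U²)
u(-4)*(8 + E(-6)) = (-4)^(3/2)*(8 + (-7/2 + (-6)²)) = (-8*I)*(8 + (-7/2 + 36)) = (-8*I)*(8 + 65/2) = -8*I*(81/2) = -324*I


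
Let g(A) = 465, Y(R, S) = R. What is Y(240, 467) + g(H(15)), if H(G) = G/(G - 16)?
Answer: 705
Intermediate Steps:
H(G) = G/(-16 + G)
Y(240, 467) + g(H(15)) = 240 + 465 = 705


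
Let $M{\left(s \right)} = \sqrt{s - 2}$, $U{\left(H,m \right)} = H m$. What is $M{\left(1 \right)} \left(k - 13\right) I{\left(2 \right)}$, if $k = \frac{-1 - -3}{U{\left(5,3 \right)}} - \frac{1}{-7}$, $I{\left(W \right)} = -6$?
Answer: $\frac{2672 i}{35} \approx 76.343 i$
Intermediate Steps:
$M{\left(s \right)} = \sqrt{-2 + s}$
$k = \frac{29}{105}$ ($k = \frac{-1 - -3}{5 \cdot 3} - \frac{1}{-7} = \frac{-1 + 3}{15} - - \frac{1}{7} = 2 \cdot \frac{1}{15} + \frac{1}{7} = \frac{2}{15} + \frac{1}{7} = \frac{29}{105} \approx 0.27619$)
$M{\left(1 \right)} \left(k - 13\right) I{\left(2 \right)} = \sqrt{-2 + 1} \left(\frac{29}{105} - 13\right) \left(-6\right) = \sqrt{-1} \left(- \frac{1336}{105}\right) \left(-6\right) = i \left(- \frac{1336}{105}\right) \left(-6\right) = - \frac{1336 i}{105} \left(-6\right) = \frac{2672 i}{35}$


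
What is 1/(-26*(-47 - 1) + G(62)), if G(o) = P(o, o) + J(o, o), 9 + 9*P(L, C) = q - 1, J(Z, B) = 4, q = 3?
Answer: 9/11261 ≈ 0.00079922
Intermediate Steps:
P(L, C) = -7/9 (P(L, C) = -1 + (3 - 1)/9 = -1 + (1/9)*2 = -1 + 2/9 = -7/9)
G(o) = 29/9 (G(o) = -7/9 + 4 = 29/9)
1/(-26*(-47 - 1) + G(62)) = 1/(-26*(-47 - 1) + 29/9) = 1/(-26*(-48) + 29/9) = 1/(1248 + 29/9) = 1/(11261/9) = 9/11261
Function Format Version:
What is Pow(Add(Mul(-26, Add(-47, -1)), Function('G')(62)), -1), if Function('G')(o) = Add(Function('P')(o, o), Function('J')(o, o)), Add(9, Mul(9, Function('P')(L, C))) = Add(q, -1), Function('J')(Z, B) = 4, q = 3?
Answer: Rational(9, 11261) ≈ 0.00079922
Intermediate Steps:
Function('P')(L, C) = Rational(-7, 9) (Function('P')(L, C) = Add(-1, Mul(Rational(1, 9), Add(3, -1))) = Add(-1, Mul(Rational(1, 9), 2)) = Add(-1, Rational(2, 9)) = Rational(-7, 9))
Function('G')(o) = Rational(29, 9) (Function('G')(o) = Add(Rational(-7, 9), 4) = Rational(29, 9))
Pow(Add(Mul(-26, Add(-47, -1)), Function('G')(62)), -1) = Pow(Add(Mul(-26, Add(-47, -1)), Rational(29, 9)), -1) = Pow(Add(Mul(-26, -48), Rational(29, 9)), -1) = Pow(Add(1248, Rational(29, 9)), -1) = Pow(Rational(11261, 9), -1) = Rational(9, 11261)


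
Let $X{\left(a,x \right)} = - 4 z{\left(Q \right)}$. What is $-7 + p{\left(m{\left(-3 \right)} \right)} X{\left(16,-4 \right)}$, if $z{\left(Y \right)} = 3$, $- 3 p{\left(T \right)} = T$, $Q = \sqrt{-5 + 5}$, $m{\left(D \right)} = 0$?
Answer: $-7$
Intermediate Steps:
$Q = 0$ ($Q = \sqrt{0} = 0$)
$p{\left(T \right)} = - \frac{T}{3}$
$X{\left(a,x \right)} = -12$ ($X{\left(a,x \right)} = \left(-4\right) 3 = -12$)
$-7 + p{\left(m{\left(-3 \right)} \right)} X{\left(16,-4 \right)} = -7 + \left(- \frac{1}{3}\right) 0 \left(-12\right) = -7 + 0 \left(-12\right) = -7 + 0 = -7$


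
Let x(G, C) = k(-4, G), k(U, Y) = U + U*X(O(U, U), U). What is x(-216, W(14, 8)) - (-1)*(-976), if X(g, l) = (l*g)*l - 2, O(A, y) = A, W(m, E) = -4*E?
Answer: -716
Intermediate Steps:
X(g, l) = -2 + g*l**2 (X(g, l) = (g*l)*l - 2 = g*l**2 - 2 = -2 + g*l**2)
k(U, Y) = U + U*(-2 + U**3) (k(U, Y) = U + U*(-2 + U*U**2) = U + U*(-2 + U**3))
x(G, C) = 260 (x(G, C) = (-4)**4 - 1*(-4) = 256 + 4 = 260)
x(-216, W(14, 8)) - (-1)*(-976) = 260 - (-1)*(-976) = 260 - 1*976 = 260 - 976 = -716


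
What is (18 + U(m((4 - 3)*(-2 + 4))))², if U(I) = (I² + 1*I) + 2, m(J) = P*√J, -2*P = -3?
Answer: 2419/4 + 147*√2/2 ≈ 708.69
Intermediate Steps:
P = 3/2 (P = -½*(-3) = 3/2 ≈ 1.5000)
m(J) = 3*√J/2
U(I) = 2 + I + I² (U(I) = (I² + I) + 2 = (I + I²) + 2 = 2 + I + I²)
(18 + U(m((4 - 3)*(-2 + 4))))² = (18 + (2 + 3*√((4 - 3)*(-2 + 4))/2 + (3*√((4 - 3)*(-2 + 4))/2)²))² = (18 + (2 + 3*√(1*2)/2 + (3*√(1*2)/2)²))² = (18 + (2 + 3*√2/2 + (3*√2/2)²))² = (18 + (2 + 3*√2/2 + 9/2))² = (18 + (13/2 + 3*√2/2))² = (49/2 + 3*√2/2)²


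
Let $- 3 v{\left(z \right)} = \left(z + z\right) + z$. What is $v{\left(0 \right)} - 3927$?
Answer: $-3927$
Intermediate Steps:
$v{\left(z \right)} = - z$ ($v{\left(z \right)} = - \frac{\left(z + z\right) + z}{3} = - \frac{2 z + z}{3} = - \frac{3 z}{3} = - z$)
$v{\left(0 \right)} - 3927 = \left(-1\right) 0 - 3927 = 0 - 3927 = -3927$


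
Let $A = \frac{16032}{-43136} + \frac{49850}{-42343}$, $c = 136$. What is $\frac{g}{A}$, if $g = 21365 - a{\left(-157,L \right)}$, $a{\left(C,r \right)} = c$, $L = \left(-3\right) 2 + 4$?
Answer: $- \frac{1211716589356}{88411643} \approx -13705.0$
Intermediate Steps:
$L = -2$ ($L = -6 + 4 = -2$)
$a{\left(C,r \right)} = 136$
$g = 21229$ ($g = 21365 - 136 = 21229$)
$A = - \frac{88411643}{57078364}$ ($A = 16032 \left(- \frac{1}{43136}\right) + 49850 \left(- \frac{1}{42343}\right) = - \frac{501}{1348} - \frac{49850}{42343} = - \frac{88411643}{57078364} \approx -1.549$)
$\frac{g}{A} = \frac{21229}{- \frac{88411643}{57078364}} = 21229 \left(- \frac{57078364}{88411643}\right) = - \frac{1211716589356}{88411643}$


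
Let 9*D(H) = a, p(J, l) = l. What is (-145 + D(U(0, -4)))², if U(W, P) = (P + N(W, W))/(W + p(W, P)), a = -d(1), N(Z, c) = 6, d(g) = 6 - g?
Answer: 1716100/81 ≈ 21186.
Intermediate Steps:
a = -5 (a = -(6 - 1*1) = -(6 - 1) = -1*5 = -5)
U(W, P) = (6 + P)/(P + W) (U(W, P) = (P + 6)/(W + P) = (6 + P)/(P + W))
D(H) = -5/9 (D(H) = (⅑)*(-5) = -5/9)
(-145 + D(U(0, -4)))² = (-145 - 5/9)² = (-1310/9)² = 1716100/81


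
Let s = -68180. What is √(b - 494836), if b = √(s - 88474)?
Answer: √(-494836 + 9*I*√1934) ≈ 0.281 + 703.45*I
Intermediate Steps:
b = 9*I*√1934 (b = √(-68180 - 88474) = √(-156654) = 9*I*√1934 ≈ 395.8*I)
√(b - 494836) = √(9*I*√1934 - 494836) = √(-494836 + 9*I*√1934)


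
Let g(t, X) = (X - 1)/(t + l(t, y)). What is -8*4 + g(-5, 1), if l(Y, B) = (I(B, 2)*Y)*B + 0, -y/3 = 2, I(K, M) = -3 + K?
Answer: -32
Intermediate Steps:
y = -6 (y = -3*2 = -6)
l(Y, B) = B*Y*(-3 + B) (l(Y, B) = ((-3 + B)*Y)*B + 0 = (Y*(-3 + B))*B + 0 = B*Y*(-3 + B) + 0 = B*Y*(-3 + B))
g(t, X) = (-1 + X)/(55*t) (g(t, X) = (X - 1)/(t - 6*t*(-3 - 6)) = (-1 + X)/(t - 6*t*(-9)) = (-1 + X)/(t + 54*t) = (-1 + X)/((55*t)) = (-1 + X)*(1/(55*t)) = (-1 + X)/(55*t))
-8*4 + g(-5, 1) = -8*4 + (1/55)*(-1 + 1)/(-5) = -32 + (1/55)*(-⅕)*0 = -32 + 0 = -32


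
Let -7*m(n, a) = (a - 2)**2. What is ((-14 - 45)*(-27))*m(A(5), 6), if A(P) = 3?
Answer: -25488/7 ≈ -3641.1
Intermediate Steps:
m(n, a) = -(-2 + a)**2/7 (m(n, a) = -(a - 2)**2/7 = -(-2 + a)**2/7)
((-14 - 45)*(-27))*m(A(5), 6) = ((-14 - 45)*(-27))*(-(-2 + 6)**2/7) = (-59*(-27))*(-1/7*4**2) = 1593*(-1/7*16) = 1593*(-16/7) = -25488/7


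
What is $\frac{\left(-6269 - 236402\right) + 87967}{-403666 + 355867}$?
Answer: $\frac{51568}{15933} \approx 3.2366$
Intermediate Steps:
$\frac{\left(-6269 - 236402\right) + 87967}{-403666 + 355867} = \frac{-242671 + 87967}{-47799} = \left(-154704\right) \left(- \frac{1}{47799}\right) = \frac{51568}{15933}$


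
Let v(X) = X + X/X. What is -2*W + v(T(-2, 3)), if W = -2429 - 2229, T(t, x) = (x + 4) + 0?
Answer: 9324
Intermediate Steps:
T(t, x) = 4 + x (T(t, x) = (4 + x) + 0 = 4 + x)
W = -4658
v(X) = 1 + X (v(X) = X + 1 = 1 + X)
-2*W + v(T(-2, 3)) = -2*(-4658) + (1 + (4 + 3)) = 9316 + (1 + 7) = 9316 + 8 = 9324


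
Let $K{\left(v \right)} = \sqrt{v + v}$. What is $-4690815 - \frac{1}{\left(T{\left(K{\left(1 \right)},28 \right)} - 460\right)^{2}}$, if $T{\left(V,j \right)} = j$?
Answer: $- \frac{875418658561}{186624} \approx -4.6908 \cdot 10^{6}$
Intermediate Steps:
$K{\left(v \right)} = \sqrt{2} \sqrt{v}$ ($K{\left(v \right)} = \sqrt{2 v} = \sqrt{2} \sqrt{v}$)
$-4690815 - \frac{1}{\left(T{\left(K{\left(1 \right)},28 \right)} - 460\right)^{2}} = -4690815 - \frac{1}{\left(28 - 460\right)^{2}} = -4690815 - \frac{1}{\left(-432\right)^{2}} = -4690815 - \frac{1}{186624} = - \frac{875418658561}{186624}$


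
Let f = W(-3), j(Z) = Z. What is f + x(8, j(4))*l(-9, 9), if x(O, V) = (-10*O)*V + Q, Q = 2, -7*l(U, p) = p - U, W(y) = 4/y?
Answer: 17144/21 ≈ 816.38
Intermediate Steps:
l(U, p) = -p/7 + U/7 (l(U, p) = -(p - U)/7 = -p/7 + U/7)
f = -4/3 (f = 4/(-3) = 4*(-⅓) = -4/3 ≈ -1.3333)
x(O, V) = 2 - 10*O*V (x(O, V) = (-10*O)*V + 2 = -10*O*V + 2 = 2 - 10*O*V)
f + x(8, j(4))*l(-9, 9) = -4/3 + (2 - 10*8*4)*(-⅐*9 + (⅐)*(-9)) = -4/3 + (2 - 320)*(-9/7 - 9/7) = -4/3 - 318*(-18/7) = -4/3 + 5724/7 = 17144/21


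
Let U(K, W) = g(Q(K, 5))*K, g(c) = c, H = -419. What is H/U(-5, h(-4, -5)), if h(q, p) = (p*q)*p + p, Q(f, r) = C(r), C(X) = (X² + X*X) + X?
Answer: 419/275 ≈ 1.5236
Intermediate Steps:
C(X) = X + 2*X² (C(X) = (X² + X²) + X = 2*X² + X = X + 2*X²)
Q(f, r) = r*(1 + 2*r)
h(q, p) = p + q*p² (h(q, p) = q*p² + p = p + q*p²)
U(K, W) = 55*K (U(K, W) = (5*(1 + 2*5))*K = (5*(1 + 10))*K = (5*11)*K = 55*K)
H/U(-5, h(-4, -5)) = -419/(55*(-5)) = -419/(-275) = -419*(-1/275) = 419/275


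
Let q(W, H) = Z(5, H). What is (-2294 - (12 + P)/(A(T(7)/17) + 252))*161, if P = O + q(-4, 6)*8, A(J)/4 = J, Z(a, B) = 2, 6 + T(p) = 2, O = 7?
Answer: -1576413307/4268 ≈ -3.6936e+5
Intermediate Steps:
T(p) = -4 (T(p) = -6 + 2 = -4)
q(W, H) = 2
A(J) = 4*J
P = 23 (P = 7 + 2*8 = 7 + 16 = 23)
(-2294 - (12 + P)/(A(T(7)/17) + 252))*161 = (-2294 - (12 + 23)/(4*(-4/17) + 252))*161 = (-2294 - 35/(4*(-4*1/17) + 252))*161 = (-2294 - 35/(4*(-4/17) + 252))*161 = (-2294 - 35/(-16/17 + 252))*161 = (-2294 - 35/4268/17)*161 = (-2294 - 35*17/4268)*161 = (-2294 - 1*595/4268)*161 = (-2294 - 595/4268)*161 = -9791387/4268*161 = -1576413307/4268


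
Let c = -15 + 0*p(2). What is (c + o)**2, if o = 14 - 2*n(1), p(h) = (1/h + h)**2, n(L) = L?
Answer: 9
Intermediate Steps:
p(h) = (h + 1/h)**2
c = -15 (c = -15 + 0*((1 + 2**2)**2/2**2) = -15 + 0*((1 + 4)**2/4) = -15 + 0*((1/4)*5**2) = -15 + 0*((1/4)*25) = -15 + 0*(25/4) = -15 + 0 = -15)
o = 12 (o = 14 - 2*1 = 14 - 2 = 12)
(c + o)**2 = (-15 + 12)**2 = (-3)**2 = 9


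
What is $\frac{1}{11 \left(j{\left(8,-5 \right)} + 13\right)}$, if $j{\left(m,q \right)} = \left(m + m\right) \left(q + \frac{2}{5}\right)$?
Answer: $- \frac{5}{3333} \approx -0.0015002$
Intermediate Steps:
$j{\left(m,q \right)} = 2 m \left(\frac{2}{5} + q\right)$ ($j{\left(m,q \right)} = 2 m \left(q + 2 \cdot \frac{1}{5}\right) = 2 m \left(q + \frac{2}{5}\right) = 2 m \left(\frac{2}{5} + q\right)$)
$\frac{1}{11 \left(j{\left(8,-5 \right)} + 13\right)} = \frac{1}{11 \left(\frac{2}{5} \cdot 8 \left(2 + 5 \left(-5\right)\right) + 13\right)} = \frac{1}{11 \left(\frac{2}{5} \cdot 8 \left(2 - 25\right) + 13\right)} = \frac{1}{11 \left(\frac{2}{5} \cdot 8 \left(-23\right) + 13\right)} = \frac{1}{11 \left(- \frac{368}{5} + 13\right)} = \frac{1}{11 \left(- \frac{303}{5}\right)} = \frac{1}{- \frac{3333}{5}} = - \frac{5}{3333}$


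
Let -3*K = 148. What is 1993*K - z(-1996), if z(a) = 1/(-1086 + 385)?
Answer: -206769761/2103 ≈ -98321.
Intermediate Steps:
K = -148/3 (K = -⅓*148 = -148/3 ≈ -49.333)
z(a) = -1/701 (z(a) = 1/(-701) = -1/701)
1993*K - z(-1996) = 1993*(-148/3) - 1*(-1/701) = -294964/3 + 1/701 = -206769761/2103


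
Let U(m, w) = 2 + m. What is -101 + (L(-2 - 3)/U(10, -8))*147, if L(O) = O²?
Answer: 821/4 ≈ 205.25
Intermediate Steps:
-101 + (L(-2 - 3)/U(10, -8))*147 = -101 + ((-2 - 3)²/(2 + 10))*147 = -101 + ((-5)²/12)*147 = -101 + (25*(1/12))*147 = -101 + (25/12)*147 = -101 + 1225/4 = 821/4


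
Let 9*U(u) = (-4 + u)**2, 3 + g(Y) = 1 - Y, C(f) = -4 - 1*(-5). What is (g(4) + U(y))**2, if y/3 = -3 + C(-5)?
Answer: 2116/81 ≈ 26.123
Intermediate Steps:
C(f) = 1 (C(f) = -4 + 5 = 1)
g(Y) = -2 - Y (g(Y) = -3 + (1 - Y) = -2 - Y)
y = -6 (y = 3*(-3 + 1) = 3*(-2) = -6)
U(u) = (-4 + u)**2/9
(g(4) + U(y))**2 = ((-2 - 1*4) + (-4 - 6)**2/9)**2 = ((-2 - 4) + (1/9)*(-10)**2)**2 = (-6 + (1/9)*100)**2 = (-6 + 100/9)**2 = (46/9)**2 = 2116/81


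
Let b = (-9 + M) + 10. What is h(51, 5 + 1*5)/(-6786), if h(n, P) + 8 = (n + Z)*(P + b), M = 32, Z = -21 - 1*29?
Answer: -35/6786 ≈ -0.0051577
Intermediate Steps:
Z = -50 (Z = -21 - 29 = -50)
b = 33 (b = (-9 + 32) + 10 = 23 + 10 = 33)
h(n, P) = -8 + (-50 + n)*(33 + P) (h(n, P) = -8 + (n - 50)*(P + 33) = -8 + (-50 + n)*(33 + P))
h(51, 5 + 1*5)/(-6786) = (-1658 - 50*(5 + 1*5) + 33*51 + (5 + 1*5)*51)/(-6786) = (-1658 - 50*(5 + 5) + 1683 + (5 + 5)*51)*(-1/6786) = (-1658 - 50*10 + 1683 + 10*51)*(-1/6786) = (-1658 - 500 + 1683 + 510)*(-1/6786) = 35*(-1/6786) = -35/6786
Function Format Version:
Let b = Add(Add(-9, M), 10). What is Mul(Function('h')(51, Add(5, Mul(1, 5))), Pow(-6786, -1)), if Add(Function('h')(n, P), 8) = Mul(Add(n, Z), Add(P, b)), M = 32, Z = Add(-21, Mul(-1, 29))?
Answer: Rational(-35, 6786) ≈ -0.0051577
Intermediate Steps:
Z = -50 (Z = Add(-21, -29) = -50)
b = 33 (b = Add(Add(-9, 32), 10) = Add(23, 10) = 33)
Function('h')(n, P) = Add(-8, Mul(Add(-50, n), Add(33, P))) (Function('h')(n, P) = Add(-8, Mul(Add(n, -50), Add(P, 33))) = Add(-8, Mul(Add(-50, n), Add(33, P))))
Mul(Function('h')(51, Add(5, Mul(1, 5))), Pow(-6786, -1)) = Mul(Add(-1658, Mul(-50, Add(5, Mul(1, 5))), Mul(33, 51), Mul(Add(5, Mul(1, 5)), 51)), Pow(-6786, -1)) = Mul(Add(-1658, Mul(-50, Add(5, 5)), 1683, Mul(Add(5, 5), 51)), Rational(-1, 6786)) = Mul(Add(-1658, Mul(-50, 10), 1683, Mul(10, 51)), Rational(-1, 6786)) = Mul(Add(-1658, -500, 1683, 510), Rational(-1, 6786)) = Mul(35, Rational(-1, 6786)) = Rational(-35, 6786)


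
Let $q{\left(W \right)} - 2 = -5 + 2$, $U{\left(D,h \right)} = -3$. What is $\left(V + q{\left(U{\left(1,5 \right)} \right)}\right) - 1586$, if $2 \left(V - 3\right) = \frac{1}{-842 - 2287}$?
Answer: $- \frac{9912673}{6258} \approx -1584.0$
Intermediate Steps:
$V = \frac{18773}{6258}$ ($V = 3 + \frac{1}{2 \left(-842 - 2287\right)} = 3 + \frac{1}{2 \left(-3129\right)} = 3 + \frac{1}{2} \left(- \frac{1}{3129}\right) = 3 - \frac{1}{6258} = \frac{18773}{6258} \approx 2.9998$)
$q{\left(W \right)} = -1$ ($q{\left(W \right)} = 2 + \left(-5 + 2\right) = 2 - 3 = -1$)
$\left(V + q{\left(U{\left(1,5 \right)} \right)}\right) - 1586 = \left(\frac{18773}{6258} - 1\right) - 1586 = \frac{12515}{6258} - 1586 = - \frac{9912673}{6258}$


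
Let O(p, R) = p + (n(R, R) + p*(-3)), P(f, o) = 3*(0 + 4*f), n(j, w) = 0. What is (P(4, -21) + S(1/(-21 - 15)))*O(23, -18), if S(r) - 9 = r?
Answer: -47173/18 ≈ -2620.7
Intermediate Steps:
S(r) = 9 + r
P(f, o) = 12*f (P(f, o) = 3*(4*f) = 12*f)
O(p, R) = -2*p (O(p, R) = p + (0 + p*(-3)) = p + (0 - 3*p) = p - 3*p = -2*p)
(P(4, -21) + S(1/(-21 - 15)))*O(23, -18) = (12*4 + (9 + 1/(-21 - 15)))*(-2*23) = (48 + (9 + 1/(-36)))*(-46) = (48 + (9 - 1/36))*(-46) = (48 + 323/36)*(-46) = (2051/36)*(-46) = -47173/18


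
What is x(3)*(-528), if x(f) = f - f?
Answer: 0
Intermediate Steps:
x(f) = 0
x(3)*(-528) = 0*(-528) = 0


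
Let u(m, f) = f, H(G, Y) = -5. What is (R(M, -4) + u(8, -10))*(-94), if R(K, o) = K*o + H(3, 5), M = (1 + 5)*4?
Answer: 10434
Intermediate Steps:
M = 24 (M = 6*4 = 24)
R(K, o) = -5 + K*o (R(K, o) = K*o - 5 = -5 + K*o)
(R(M, -4) + u(8, -10))*(-94) = ((-5 + 24*(-4)) - 10)*(-94) = ((-5 - 96) - 10)*(-94) = (-101 - 10)*(-94) = -111*(-94) = 10434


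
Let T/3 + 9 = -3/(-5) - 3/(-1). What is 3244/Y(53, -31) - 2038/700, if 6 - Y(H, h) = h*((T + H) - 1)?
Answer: -1143/278950 ≈ -0.0040975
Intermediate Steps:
T = -81/5 (T = -27 + 3*(-3/(-5) - 3/(-1)) = -27 + 3*(-3*(-⅕) - 3*(-1)) = -27 + 3*(⅗ + 3) = -27 + 3*(18/5) = -27 + 54/5 = -81/5 ≈ -16.200)
Y(H, h) = 6 - h*(-86/5 + H) (Y(H, h) = 6 - h*((-81/5 + H) - 1) = 6 - h*(-86/5 + H))
3244/Y(53, -31) - 2038/700 = 3244/(6 + (86/5)*(-31) - 1*53*(-31)) - 2038/700 = 3244/(6 - 2666/5 + 1643) - 2038*1/700 = 3244/(5579/5) - 1019/350 = 3244*(5/5579) - 1019/350 = 16220/5579 - 1019/350 = -1143/278950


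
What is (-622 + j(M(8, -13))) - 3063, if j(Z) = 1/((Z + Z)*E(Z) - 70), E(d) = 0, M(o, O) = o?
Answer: -257951/70 ≈ -3685.0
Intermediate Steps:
j(Z) = -1/70 (j(Z) = 1/((Z + Z)*0 - 70) = 1/((2*Z)*0 - 70) = 1/(0 - 70) = 1/(-70) = -1/70)
(-622 + j(M(8, -13))) - 3063 = (-622 - 1/70) - 3063 = -43541/70 - 3063 = -257951/70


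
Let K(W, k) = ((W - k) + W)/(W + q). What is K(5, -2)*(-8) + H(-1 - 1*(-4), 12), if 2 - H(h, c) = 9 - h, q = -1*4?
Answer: -100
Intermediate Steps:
q = -4
H(h, c) = -7 + h (H(h, c) = 2 - (9 - h) = 2 + (-9 + h) = -7 + h)
K(W, k) = (-k + 2*W)/(-4 + W) (K(W, k) = ((W - k) + W)/(W - 4) = (-k + 2*W)/(-4 + W))
K(5, -2)*(-8) + H(-1 - 1*(-4), 12) = ((-1*(-2) + 2*5)/(-4 + 5))*(-8) + (-7 + (-1 - 1*(-4))) = ((2 + 10)/1)*(-8) + (-7 + (-1 + 4)) = (1*12)*(-8) + (-7 + 3) = 12*(-8) - 4 = -96 - 4 = -100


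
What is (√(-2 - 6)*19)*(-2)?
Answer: -76*I*√2 ≈ -107.48*I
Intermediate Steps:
(√(-2 - 6)*19)*(-2) = (√(-8)*19)*(-2) = ((2*I*√2)*19)*(-2) = (38*I*√2)*(-2) = -76*I*√2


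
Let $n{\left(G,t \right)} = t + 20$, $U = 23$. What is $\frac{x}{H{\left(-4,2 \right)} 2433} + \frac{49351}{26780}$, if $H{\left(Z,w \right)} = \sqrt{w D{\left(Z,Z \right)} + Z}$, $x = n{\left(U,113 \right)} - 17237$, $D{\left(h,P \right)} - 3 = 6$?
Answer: $\frac{49351}{26780} - \frac{8552 \sqrt{14}}{17031} \approx -0.036017$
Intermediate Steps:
$D{\left(h,P \right)} = 9$ ($D{\left(h,P \right)} = 3 + 6 = 9$)
$n{\left(G,t \right)} = 20 + t$
$x = -17104$ ($x = \left(20 + 113\right) - 17237 = 133 - 17237 = -17104$)
$H{\left(Z,w \right)} = \sqrt{Z + 9 w}$ ($H{\left(Z,w \right)} = \sqrt{w 9 + Z} = \sqrt{9 w + Z} = \sqrt{Z + 9 w}$)
$\frac{x}{H{\left(-4,2 \right)} 2433} + \frac{49351}{26780} = - \frac{17104}{\sqrt{-4 + 9 \cdot 2} \cdot 2433} + \frac{49351}{26780} = - \frac{17104}{\sqrt{-4 + 18} \cdot 2433} + 49351 \cdot \frac{1}{26780} = - \frac{17104}{\sqrt{14} \cdot 2433} + \frac{49351}{26780} = - \frac{17104}{2433 \sqrt{14}} + \frac{49351}{26780} = - 17104 \frac{\sqrt{14}}{34062} + \frac{49351}{26780} = - \frac{8552 \sqrt{14}}{17031} + \frac{49351}{26780} = \frac{49351}{26780} - \frac{8552 \sqrt{14}}{17031}$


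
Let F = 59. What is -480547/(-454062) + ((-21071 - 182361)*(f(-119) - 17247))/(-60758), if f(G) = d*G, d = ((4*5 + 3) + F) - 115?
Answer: -615174535084127/13793949498 ≈ -44597.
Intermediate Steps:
d = -33 (d = ((4*5 + 3) + 59) - 115 = ((20 + 3) + 59) - 115 = (23 + 59) - 115 = 82 - 115 = -33)
f(G) = -33*G
-480547/(-454062) + ((-21071 - 182361)*(f(-119) - 17247))/(-60758) = -480547/(-454062) + ((-21071 - 182361)*(-33*(-119) - 17247))/(-60758) = -480547*(-1/454062) - 203432*(3927 - 17247)*(-1/60758) = 480547/454062 - 203432*(-13320)*(-1/60758) = 480547/454062 + 2709714240*(-1/60758) = 480547/454062 - 1354857120/30379 = -615174535084127/13793949498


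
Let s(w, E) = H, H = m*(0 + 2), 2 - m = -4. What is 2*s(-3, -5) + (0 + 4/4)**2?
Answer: 25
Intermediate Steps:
m = 6 (m = 2 - 1*(-4) = 2 + 4 = 6)
H = 12 (H = 6*(0 + 2) = 6*2 = 12)
s(w, E) = 12
2*s(-3, -5) + (0 + 4/4)**2 = 2*12 + (0 + 4/4)**2 = 24 + (0 + 4*(1/4))**2 = 24 + (0 + 1)**2 = 24 + 1**2 = 24 + 1 = 25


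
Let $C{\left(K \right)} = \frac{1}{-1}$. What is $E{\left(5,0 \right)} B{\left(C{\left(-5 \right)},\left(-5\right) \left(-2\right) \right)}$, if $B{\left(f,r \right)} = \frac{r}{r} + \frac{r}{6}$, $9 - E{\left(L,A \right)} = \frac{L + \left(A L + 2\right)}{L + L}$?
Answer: $\frac{332}{15} \approx 22.133$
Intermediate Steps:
$C{\left(K \right)} = -1$
$E{\left(L,A \right)} = 9 - \frac{2 + L + A L}{2 L}$ ($E{\left(L,A \right)} = 9 - \frac{L + \left(A L + 2\right)}{L + L} = 9 - \frac{L + \left(2 + A L\right)}{2 L} = 9 - \left(2 + L + A L\right) \frac{1}{2 L} = 9 - \frac{2 + L + A L}{2 L}$)
$B{\left(f,r \right)} = 1 + \frac{r}{6}$ ($B{\left(f,r \right)} = 1 + r \frac{1}{6} = 1 + \frac{r}{6}$)
$E{\left(5,0 \right)} B{\left(C{\left(-5 \right)},\left(-5\right) \left(-2\right) \right)} = \left(\frac{17}{2} - \frac{1}{5} - 0\right) \left(1 + \frac{\left(-5\right) \left(-2\right)}{6}\right) = \left(\frac{17}{2} - \frac{1}{5} + 0\right) \left(1 + \frac{1}{6} \cdot 10\right) = \left(\frac{17}{2} - \frac{1}{5} + 0\right) \left(1 + \frac{5}{3}\right) = \frac{83}{10} \cdot \frac{8}{3} = \frac{332}{15}$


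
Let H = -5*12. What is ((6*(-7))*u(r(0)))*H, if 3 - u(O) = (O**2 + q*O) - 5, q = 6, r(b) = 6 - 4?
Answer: -20160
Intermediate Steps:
r(b) = 2
u(O) = 8 - O**2 - 6*O (u(O) = 3 - ((O**2 + 6*O) - 5) = 3 - (-5 + O**2 + 6*O) = 3 + (5 - O**2 - 6*O) = 8 - O**2 - 6*O)
H = -60
((6*(-7))*u(r(0)))*H = ((6*(-7))*(8 - 1*2**2 - 6*2))*(-60) = -42*(8 - 1*4 - 12)*(-60) = -42*(8 - 4 - 12)*(-60) = -42*(-8)*(-60) = 336*(-60) = -20160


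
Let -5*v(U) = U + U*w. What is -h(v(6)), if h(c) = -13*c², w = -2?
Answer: 468/25 ≈ 18.720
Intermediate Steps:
v(U) = U/5 (v(U) = -(U + U*(-2))/5 = -(U - 2*U)/5 = -(-1)*U/5 = U/5)
-h(v(6)) = -(-13)*((⅕)*6)² = -(-13)*(6/5)² = -(-13)*36/25 = -1*(-468/25) = 468/25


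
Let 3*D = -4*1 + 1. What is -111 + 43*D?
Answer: -154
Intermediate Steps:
D = -1 (D = (-4*1 + 1)/3 = (-4 + 1)/3 = (⅓)*(-3) = -1)
-111 + 43*D = -111 + 43*(-1) = -111 - 43 = -154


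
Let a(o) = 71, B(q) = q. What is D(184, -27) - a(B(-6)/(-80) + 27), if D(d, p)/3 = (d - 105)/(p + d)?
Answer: -10910/157 ≈ -69.490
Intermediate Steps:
D(d, p) = 3*(-105 + d)/(d + p) (D(d, p) = 3*((d - 105)/(p + d)) = 3*((-105 + d)/(d + p)) = 3*(-105 + d)/(d + p))
D(184, -27) - a(B(-6)/(-80) + 27) = 3*(-105 + 184)/(184 - 27) - 1*71 = 3*79/157 - 71 = 3*(1/157)*79 - 71 = 237/157 - 71 = -10910/157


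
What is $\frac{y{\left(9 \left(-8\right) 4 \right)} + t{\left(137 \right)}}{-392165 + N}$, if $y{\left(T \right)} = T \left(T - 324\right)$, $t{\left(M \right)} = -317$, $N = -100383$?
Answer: $- \frac{175939}{492548} \approx -0.3572$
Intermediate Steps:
$y{\left(T \right)} = T \left(-324 + T\right)$
$\frac{y{\left(9 \left(-8\right) 4 \right)} + t{\left(137 \right)}}{-392165 + N} = \frac{9 \left(-8\right) 4 \left(-324 + 9 \left(-8\right) 4\right) - 317}{-392165 - 100383} = \frac{\left(-72\right) 4 \left(-324 - 288\right) - 317}{-492548} = \left(- 288 \left(-324 - 288\right) - 317\right) \left(- \frac{1}{492548}\right) = \left(\left(-288\right) \left(-612\right) - 317\right) \left(- \frac{1}{492548}\right) = \left(176256 - 317\right) \left(- \frac{1}{492548}\right) = 175939 \left(- \frac{1}{492548}\right) = - \frac{175939}{492548}$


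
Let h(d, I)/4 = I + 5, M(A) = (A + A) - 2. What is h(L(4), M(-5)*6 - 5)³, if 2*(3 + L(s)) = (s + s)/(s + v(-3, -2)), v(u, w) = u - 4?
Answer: -23887872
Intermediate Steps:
v(u, w) = -4 + u
M(A) = -2 + 2*A (M(A) = 2*A - 2 = -2 + 2*A)
L(s) = -3 + s/(-7 + s) (L(s) = -3 + ((s + s)/(s + (-4 - 3)))/2 = -3 + ((2*s)/(s - 7))/2 = -3 + ((2*s)/(-7 + s))/2 = -3 + (2*s/(-7 + s))/2 = -3 + s/(-7 + s))
h(d, I) = 20 + 4*I (h(d, I) = 4*(I + 5) = 4*(5 + I) = 20 + 4*I)
h(L(4), M(-5)*6 - 5)³ = (20 + 4*((-2 + 2*(-5))*6 - 5))³ = (20 + 4*((-2 - 10)*6 - 5))³ = (20 + 4*(-12*6 - 5))³ = (20 + 4*(-72 - 5))³ = (20 + 4*(-77))³ = (20 - 308)³ = (-288)³ = -23887872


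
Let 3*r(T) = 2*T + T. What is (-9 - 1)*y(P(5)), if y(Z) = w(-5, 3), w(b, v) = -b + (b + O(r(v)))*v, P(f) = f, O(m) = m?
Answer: 10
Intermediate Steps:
r(T) = T (r(T) = (2*T + T)/3 = (3*T)/3 = T)
w(b, v) = -b + v*(b + v) (w(b, v) = -b + (b + v)*v = -b + v*(b + v))
y(Z) = -1 (y(Z) = 3² - 1*(-5) - 5*3 = 9 + 5 - 15 = -1)
(-9 - 1)*y(P(5)) = (-9 - 1)*(-1) = -10*(-1) = 10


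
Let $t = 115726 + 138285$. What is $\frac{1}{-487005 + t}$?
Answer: $- \frac{1}{232994} \approx -4.292 \cdot 10^{-6}$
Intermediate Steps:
$t = 254011$
$\frac{1}{-487005 + t} = \frac{1}{-487005 + 254011} = \frac{1}{-232994} = - \frac{1}{232994}$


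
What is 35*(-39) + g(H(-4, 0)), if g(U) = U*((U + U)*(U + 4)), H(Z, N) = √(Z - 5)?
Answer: -1437 - 54*I ≈ -1437.0 - 54.0*I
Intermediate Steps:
H(Z, N) = √(-5 + Z)
g(U) = 2*U²*(4 + U) (g(U) = U*((2*U)*(4 + U)) = U*(2*U*(4 + U)) = 2*U²*(4 + U))
35*(-39) + g(H(-4, 0)) = 35*(-39) + 2*(√(-5 - 4))²*(4 + √(-5 - 4)) = -1365 + 2*(√(-9))²*(4 + √(-9)) = -1365 + 2*(3*I)²*(4 + 3*I) = -1365 + 2*(-9)*(4 + 3*I) = -1365 + (-72 - 54*I) = -1437 - 54*I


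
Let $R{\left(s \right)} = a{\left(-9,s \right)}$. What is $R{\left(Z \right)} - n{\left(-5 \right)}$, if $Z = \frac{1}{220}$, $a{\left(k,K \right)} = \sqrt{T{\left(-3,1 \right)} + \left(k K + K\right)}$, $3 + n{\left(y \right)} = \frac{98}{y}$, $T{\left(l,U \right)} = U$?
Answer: $\frac{113}{5} + \frac{\sqrt{2915}}{55} \approx 23.582$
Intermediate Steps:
$n{\left(y \right)} = -3 + \frac{98}{y}$
$a{\left(k,K \right)} = \sqrt{1 + K + K k}$ ($a{\left(k,K \right)} = \sqrt{1 + \left(k K + K\right)} = \sqrt{1 + \left(K k + K\right)} = \sqrt{1 + \left(K + K k\right)} = \sqrt{1 + K + K k}$)
$Z = \frac{1}{220} \approx 0.0045455$
$R{\left(s \right)} = \sqrt{1 - 8 s}$ ($R{\left(s \right)} = \sqrt{1 + s + s \left(-9\right)} = \sqrt{1 + s - 9 s} = \sqrt{1 - 8 s}$)
$R{\left(Z \right)} - n{\left(-5 \right)} = \sqrt{1 - \frac{2}{55}} - \left(-3 + \frac{98}{-5}\right) = \sqrt{1 - \frac{2}{55}} - \left(-3 + 98 \left(- \frac{1}{5}\right)\right) = \sqrt{\frac{53}{55}} - \left(-3 - \frac{98}{5}\right) = \frac{\sqrt{2915}}{55} - - \frac{113}{5} = \frac{\sqrt{2915}}{55} + \frac{113}{5} = \frac{113}{5} + \frac{\sqrt{2915}}{55}$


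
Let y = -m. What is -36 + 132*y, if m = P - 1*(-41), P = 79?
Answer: -15876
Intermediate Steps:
m = 120 (m = 79 - 1*(-41) = 79 + 41 = 120)
y = -120 (y = -1*120 = -120)
-36 + 132*y = -36 + 132*(-120) = -36 - 15840 = -15876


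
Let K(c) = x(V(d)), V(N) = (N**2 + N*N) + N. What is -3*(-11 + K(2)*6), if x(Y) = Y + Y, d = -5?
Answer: -1587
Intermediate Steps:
V(N) = N + 2*N**2 (V(N) = (N**2 + N**2) + N = 2*N**2 + N = N + 2*N**2)
x(Y) = 2*Y
K(c) = 90 (K(c) = 2*(-5*(1 + 2*(-5))) = 2*(-5*(1 - 10)) = 2*(-5*(-9)) = 2*45 = 90)
-3*(-11 + K(2)*6) = -3*(-11 + 90*6) = -3*(-11 + 540) = -3*529 = -1587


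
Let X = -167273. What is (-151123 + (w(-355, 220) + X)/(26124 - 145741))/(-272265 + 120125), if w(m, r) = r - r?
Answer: 9038356309/9099265190 ≈ 0.99331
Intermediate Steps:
w(m, r) = 0
(-151123 + (w(-355, 220) + X)/(26124 - 145741))/(-272265 + 120125) = (-151123 + (0 - 167273)/(26124 - 145741))/(-272265 + 120125) = (-151123 - 167273/(-119617))/(-152140) = (-151123 - 167273*(-1/119617))*(-1/152140) = (-151123 + 167273/119617)*(-1/152140) = -18076712618/119617*(-1/152140) = 9038356309/9099265190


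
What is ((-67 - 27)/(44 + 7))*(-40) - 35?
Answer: 1975/51 ≈ 38.725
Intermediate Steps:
((-67 - 27)/(44 + 7))*(-40) - 35 = -94/51*(-40) - 35 = 3760/51 - 35 = 1975/51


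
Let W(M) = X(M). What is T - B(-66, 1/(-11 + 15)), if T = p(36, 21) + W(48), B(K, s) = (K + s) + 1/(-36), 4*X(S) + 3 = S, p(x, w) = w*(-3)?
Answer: 505/36 ≈ 14.028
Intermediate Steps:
p(x, w) = -3*w
X(S) = -3/4 + S/4
W(M) = -3/4 + M/4
B(K, s) = -1/36 + K + s (B(K, s) = (K + s) - 1/36 = -1/36 + K + s)
T = -207/4 (T = -3*21 + (-3/4 + (1/4)*48) = -63 + (-3/4 + 12) = -63 + 45/4 = -207/4 ≈ -51.750)
T - B(-66, 1/(-11 + 15)) = -207/4 - (-1/36 - 66 + 1/(-11 + 15)) = -207/4 - (-1/36 - 66 + 1/4) = -207/4 - 1*(-592/9) = -207/4 + 592/9 = 505/36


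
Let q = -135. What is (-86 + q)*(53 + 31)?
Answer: -18564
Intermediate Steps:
(-86 + q)*(53 + 31) = (-86 - 135)*(53 + 31) = -221*84 = -18564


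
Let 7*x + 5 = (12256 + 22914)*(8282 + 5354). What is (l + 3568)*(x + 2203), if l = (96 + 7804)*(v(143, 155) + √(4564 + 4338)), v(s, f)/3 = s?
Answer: 1627101642594048/7 + 3788788934400*√8902/7 ≈ 2.8351e+14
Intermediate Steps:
x = 479578115/7 (x = -5/7 + ((12256 + 22914)*(8282 + 5354))/7 = -5/7 + (35170*13636)/7 = -5/7 + (⅐)*479578120 = -5/7 + 68511160 = 479578115/7 ≈ 6.8511e+7)
v(s, f) = 3*s
l = 3389100 + 7900*√8902 (l = (96 + 7804)*(3*143 + √(4564 + 4338)) = 7900*(429 + √8902) = 3389100 + 7900*√8902 ≈ 4.1345e+6)
(l + 3568)*(x + 2203) = ((3389100 + 7900*√8902) + 3568)*(479578115/7 + 2203) = (3392668 + 7900*√8902)*(479593536/7) = 1627101642594048/7 + 3788788934400*√8902/7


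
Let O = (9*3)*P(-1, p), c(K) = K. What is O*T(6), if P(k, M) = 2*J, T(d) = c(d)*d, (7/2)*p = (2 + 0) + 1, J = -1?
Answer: -1944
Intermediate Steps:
p = 6/7 (p = 2*((2 + 0) + 1)/7 = 2*(2 + 1)/7 = (2/7)*3 = 6/7 ≈ 0.85714)
T(d) = d² (T(d) = d*d = d²)
P(k, M) = -2 (P(k, M) = 2*(-1) = -2)
O = -54 (O = (9*3)*(-2) = 27*(-2) = -54)
O*T(6) = -54*6² = -54*36 = -1944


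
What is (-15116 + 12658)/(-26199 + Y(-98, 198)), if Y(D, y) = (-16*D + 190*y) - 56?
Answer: -2458/12933 ≈ -0.19006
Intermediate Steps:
Y(D, y) = -56 - 16*D + 190*y
(-15116 + 12658)/(-26199 + Y(-98, 198)) = (-15116 + 12658)/(-26199 + (-56 - 16*(-98) + 190*198)) = -2458/(-26199 + (-56 + 1568 + 37620)) = -2458/(-26199 + 39132) = -2458/12933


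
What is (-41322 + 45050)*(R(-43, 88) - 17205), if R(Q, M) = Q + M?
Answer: -63972480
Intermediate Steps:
R(Q, M) = M + Q
(-41322 + 45050)*(R(-43, 88) - 17205) = (-41322 + 45050)*((88 - 43) - 17205) = 3728*(45 - 17205) = 3728*(-17160) = -63972480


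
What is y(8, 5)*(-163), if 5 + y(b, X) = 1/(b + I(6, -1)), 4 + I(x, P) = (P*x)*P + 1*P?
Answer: 7172/9 ≈ 796.89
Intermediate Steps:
I(x, P) = -4 + P + x*P² (I(x, P) = -4 + ((P*x)*P + 1*P) = -4 + (x*P² + P) = -4 + (P + x*P²) = -4 + P + x*P²)
y(b, X) = -5 + 1/(1 + b) (y(b, X) = -5 + 1/(b + (-4 - 1 + 6*(-1)²)) = -5 + 1/(b + (-4 - 1 + 6*1)) = -5 + 1/(b + (-4 - 1 + 6)) = -5 + 1/(b + 1) = -5 + 1/(1 + b))
y(8, 5)*(-163) = ((-4 - 5*8)/(1 + 8))*(-163) = ((-4 - 40)/9)*(-163) = ((⅑)*(-44))*(-163) = -44/9*(-163) = 7172/9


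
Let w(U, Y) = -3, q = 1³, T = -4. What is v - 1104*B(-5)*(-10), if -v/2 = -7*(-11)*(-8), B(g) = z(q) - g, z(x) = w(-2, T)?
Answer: 23312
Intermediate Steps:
q = 1
z(x) = -3
B(g) = -3 - g
v = 1232 (v = -2*(-7*(-11))*(-8) = -154*(-8) = -2*(-616) = 1232)
v - 1104*B(-5)*(-10) = 1232 - 1104*(-3 - 1*(-5))*(-10) = 1232 - 1104*(-3 + 5)*(-10) = 1232 - 2208*(-10) = 1232 - 1104*(-20) = 1232 + 22080 = 23312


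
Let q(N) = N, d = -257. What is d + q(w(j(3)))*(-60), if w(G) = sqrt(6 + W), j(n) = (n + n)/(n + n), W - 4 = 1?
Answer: -257 - 60*sqrt(11) ≈ -456.00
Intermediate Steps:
W = 5 (W = 4 + 1 = 5)
j(n) = 1 (j(n) = (2*n)/((2*n)) = (2*n)*(1/(2*n)) = 1)
w(G) = sqrt(11) (w(G) = sqrt(6 + 5) = sqrt(11))
d + q(w(j(3)))*(-60) = -257 + sqrt(11)*(-60) = -257 - 60*sqrt(11)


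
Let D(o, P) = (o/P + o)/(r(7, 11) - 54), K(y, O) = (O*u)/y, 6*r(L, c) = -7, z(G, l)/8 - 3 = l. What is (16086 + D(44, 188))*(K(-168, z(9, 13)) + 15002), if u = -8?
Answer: 3755587151560/15557 ≈ 2.4141e+8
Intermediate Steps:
z(G, l) = 24 + 8*l
r(L, c) = -7/6 (r(L, c) = (1/6)*(-7) = -7/6)
K(y, O) = -8*O/y (K(y, O) = (O*(-8))/y = (-8*O)/y = -8*O/y)
D(o, P) = -6*o/331 - 6*o/(331*P) (D(o, P) = (o/P + o)/(-7/6 - 54) = (o + o/P)/(-331/6) = (o + o/P)*(-6/331) = -6*o/331 - 6*o/(331*P))
(16086 + D(44, 188))*(K(-168, z(9, 13)) + 15002) = (16086 - 6/331*44*(1 + 188)/188)*(-8*(24 + 8*13)/(-168) + 15002) = (16086 - 6/331*44*1/188*189)*(-8*(24 + 104)*(-1/168) + 15002) = (16086 - 12474/15557)*(-8*128*(-1/168) + 15002) = 250237428*(128/21 + 15002)/15557 = (250237428/15557)*(315170/21) = 3755587151560/15557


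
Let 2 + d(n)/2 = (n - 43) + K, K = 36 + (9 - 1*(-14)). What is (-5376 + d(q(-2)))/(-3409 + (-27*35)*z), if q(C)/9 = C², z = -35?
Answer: -2638/14833 ≈ -0.17785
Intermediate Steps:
K = 59 (K = 36 + (9 + 14) = 36 + 23 = 59)
q(C) = 9*C²
d(n) = 28 + 2*n (d(n) = -4 + 2*((n - 43) + 59) = -4 + 2*((-43 + n) + 59) = -4 + 2*(16 + n) = -4 + (32 + 2*n) = 28 + 2*n)
(-5376 + d(q(-2)))/(-3409 + (-27*35)*z) = (-5376 + (28 + 2*(9*(-2)²)))/(-3409 - 27*35*(-35)) = (-5376 + (28 + 2*(9*4)))/(-3409 - 945*(-35)) = (-5376 + (28 + 2*36))/(-3409 + 33075) = (-5376 + (28 + 72))/29666 = (-5376 + 100)*(1/29666) = -5276*1/29666 = -2638/14833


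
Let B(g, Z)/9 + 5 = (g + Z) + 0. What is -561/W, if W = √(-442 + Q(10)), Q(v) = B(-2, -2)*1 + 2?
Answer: 561*I*√521/521 ≈ 24.578*I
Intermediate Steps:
B(g, Z) = -45 + 9*Z + 9*g (B(g, Z) = -45 + 9*((g + Z) + 0) = -45 + 9*((Z + g) + 0) = -45 + 9*(Z + g) = -45 + (9*Z + 9*g) = -45 + 9*Z + 9*g)
Q(v) = -79 (Q(v) = (-45 + 9*(-2) + 9*(-2))*1 + 2 = (-45 - 18 - 18)*1 + 2 = -81*1 + 2 = -81 + 2 = -79)
W = I*√521 (W = √(-442 - 79) = √(-521) = I*√521 ≈ 22.825*I)
-561/W = -561*(-I*√521/521) = -(-561)*I*√521/521 = 561*I*√521/521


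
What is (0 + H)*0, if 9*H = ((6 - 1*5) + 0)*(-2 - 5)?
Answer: 0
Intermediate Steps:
H = -7/9 (H = (((6 - 1*5) + 0)*(-2 - 5))/9 = (((6 - 5) + 0)*(-7))/9 = ((1 + 0)*(-7))/9 = (1*(-7))/9 = (⅑)*(-7) = -7/9 ≈ -0.77778)
(0 + H)*0 = (0 - 7/9)*0 = -7/9*0 = 0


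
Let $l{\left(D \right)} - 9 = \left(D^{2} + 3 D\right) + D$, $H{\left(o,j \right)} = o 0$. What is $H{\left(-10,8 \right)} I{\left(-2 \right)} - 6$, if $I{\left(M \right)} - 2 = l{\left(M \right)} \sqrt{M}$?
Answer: $-6$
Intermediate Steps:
$H{\left(o,j \right)} = 0$
$l{\left(D \right)} = 9 + D^{2} + 4 D$ ($l{\left(D \right)} = 9 + \left(\left(D^{2} + 3 D\right) + D\right) = 9 + \left(D^{2} + 4 D\right) = 9 + D^{2} + 4 D$)
$I{\left(M \right)} = 2 + \sqrt{M} \left(9 + M^{2} + 4 M\right)$ ($I{\left(M \right)} = 2 + \left(9 + M^{2} + 4 M\right) \sqrt{M} = 2 + \sqrt{M} \left(9 + M^{2} + 4 M\right)$)
$H{\left(-10,8 \right)} I{\left(-2 \right)} - 6 = 0 \left(2 + \sqrt{-2} \left(9 + \left(-2\right)^{2} + 4 \left(-2\right)\right)\right) - 6 = 0 \left(2 + i \sqrt{2} \left(9 + 4 - 8\right)\right) - 6 = 0 \left(2 + i \sqrt{2} \cdot 5\right) - 6 = 0 \left(2 + 5 i \sqrt{2}\right) - 6 = 0 - 6 = -6$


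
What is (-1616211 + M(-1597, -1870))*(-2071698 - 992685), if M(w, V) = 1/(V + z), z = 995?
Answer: 619086189539394/125 ≈ 4.9527e+12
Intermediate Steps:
M(w, V) = 1/(995 + V) (M(w, V) = 1/(V + 995) = 1/(995 + V))
(-1616211 + M(-1597, -1870))*(-2071698 - 992685) = (-1616211 + 1/(995 - 1870))*(-2071698 - 992685) = (-1616211 + 1/(-875))*(-3064383) = (-1616211 - 1/875)*(-3064383) = -1414184626/875*(-3064383) = 619086189539394/125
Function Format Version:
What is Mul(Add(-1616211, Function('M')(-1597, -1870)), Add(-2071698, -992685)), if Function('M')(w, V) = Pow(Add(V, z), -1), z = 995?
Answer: Rational(619086189539394, 125) ≈ 4.9527e+12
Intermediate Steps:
Function('M')(w, V) = Pow(Add(995, V), -1) (Function('M')(w, V) = Pow(Add(V, 995), -1) = Pow(Add(995, V), -1))
Mul(Add(-1616211, Function('M')(-1597, -1870)), Add(-2071698, -992685)) = Mul(Add(-1616211, Pow(Add(995, -1870), -1)), Add(-2071698, -992685)) = Mul(Add(-1616211, Pow(-875, -1)), -3064383) = Mul(Add(-1616211, Rational(-1, 875)), -3064383) = Mul(Rational(-1414184626, 875), -3064383) = Rational(619086189539394, 125)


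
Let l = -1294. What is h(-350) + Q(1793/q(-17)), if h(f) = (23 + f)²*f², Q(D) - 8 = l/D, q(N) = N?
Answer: 23486152918842/1793 ≈ 1.3099e+10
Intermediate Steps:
Q(D) = 8 - 1294/D
h(f) = f²*(23 + f)²
h(-350) + Q(1793/q(-17)) = (-350)²*(23 - 350)² + (8 - 1294/(1793/(-17))) = 122500*(-327)² + (8 - 1294/(1793*(-1/17))) = 122500*106929 + (8 - 1294/(-1793/17)) = 13098802500 + (8 - 1294*(-17/1793)) = 13098802500 + (8 + 21998/1793) = 13098802500 + 36342/1793 = 23486152918842/1793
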